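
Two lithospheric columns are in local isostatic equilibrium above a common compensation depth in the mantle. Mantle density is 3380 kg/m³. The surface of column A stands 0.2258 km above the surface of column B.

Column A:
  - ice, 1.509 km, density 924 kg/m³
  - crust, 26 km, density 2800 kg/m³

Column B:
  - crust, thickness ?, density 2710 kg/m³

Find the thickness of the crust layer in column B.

Take the compensation level at the base of the deeper column (depth z_c below the surface of column A) and equate Σ ρ_i t_i down to z_c; mantle fills any gap and the z_c terms cancel.
Column A: 1.509×924 + 26×2800 + (z_c − 27.509)×3380
Column B: 0.2258×0 + x×2710 + (z_c − 0.2258 − 0 − x)×3380
The z_c×3380 term appears on both sides and cancels. Collect the known terms of each column as K = Σ(ρt)_known − 3380 × (depth of known layers): K_A = 74194.316 − 3380×27.509 = −18786.104; K_B = 0 − 3380×(0.2258 + 0) = −763.204.
Balance: K_A = K_B − x×(3380 − 2710), so x = (K_B − K_A)/(3380 − 2710) = 18022.9/670 = 26.9 km.

26.9 km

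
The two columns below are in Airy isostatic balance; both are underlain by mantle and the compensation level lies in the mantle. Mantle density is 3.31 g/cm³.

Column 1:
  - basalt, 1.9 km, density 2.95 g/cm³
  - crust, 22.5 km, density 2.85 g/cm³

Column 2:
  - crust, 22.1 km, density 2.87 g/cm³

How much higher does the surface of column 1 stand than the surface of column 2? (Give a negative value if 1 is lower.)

For any compensation level in the mantle, the mantle terms cancel and isostasy reduces to e = (Σt_1 − Σt_2) − (Σ(ρt)_1 − Σ(ρt)_2) / ρ_m.
Σt_1 = 24.4 km; Σt_2 = 22.1 km; Σ(ρt)_1 = 69.73; Σ(ρt)_2 = 63.427 (in km·g/cm³).
e = (24.4 − 22.1) − (69.73 − 63.427) / 3.31 = 0.396 km.

0.396 km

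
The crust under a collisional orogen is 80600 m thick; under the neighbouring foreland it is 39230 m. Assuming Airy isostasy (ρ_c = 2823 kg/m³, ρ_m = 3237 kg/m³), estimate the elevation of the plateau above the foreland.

Excess crust Δ = 80600 m − 39230 m = 41370 m, split between elevation h and root r with h + r = Δ.
Airy balance ρ_c h = (ρ_m − ρ_c) r gives r = h ρ_c/(ρ_m − ρ_c), so h (1 + ρ_c/(ρ_m − ρ_c)) = Δ, i.e. h = Δ (ρ_m − ρ_c)/ρ_m.
h = 41370 m × 414/3237 = 5290 m.

5290 m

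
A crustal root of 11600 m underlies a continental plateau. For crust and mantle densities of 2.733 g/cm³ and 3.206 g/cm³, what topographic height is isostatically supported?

Balancing pressure at the compensation depth: ρ_c h = (ρ_m − ρ_c) r.
h = r (ρ_m − ρ_c) / ρ_c = 11600 m × (3.206 − 2.733) / 2.733 = 2010 m.

2010 m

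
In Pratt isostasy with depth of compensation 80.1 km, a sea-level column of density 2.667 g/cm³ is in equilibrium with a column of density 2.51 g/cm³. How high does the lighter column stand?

5.01 km

ρ_ref D = ρ (D + h) → h = D (ρ_ref − ρ)/ρ.
h = 80.1 km × (2.667 − 2.51)/2.51 = 5.01 km.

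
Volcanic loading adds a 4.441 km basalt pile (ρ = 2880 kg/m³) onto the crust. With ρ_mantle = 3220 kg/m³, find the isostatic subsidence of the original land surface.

3.97 km

Subaerial loading: s = t ρ_load / ρ_m.
s = 4.441 km × 2880/3220 = 3.97 km.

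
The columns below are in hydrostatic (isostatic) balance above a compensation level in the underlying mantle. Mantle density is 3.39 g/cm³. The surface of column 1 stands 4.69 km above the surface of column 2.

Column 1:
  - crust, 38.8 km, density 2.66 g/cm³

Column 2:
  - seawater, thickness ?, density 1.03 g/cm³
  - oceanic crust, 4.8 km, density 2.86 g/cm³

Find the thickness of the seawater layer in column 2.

Take the compensation level at the base of the deeper column (depth z_c below the surface of column 1) and equate Σ ρ_i t_i down to z_c; mantle fills any gap and the z_c terms cancel.
Column 1: 38.8×2.66 + (z_c − 38.8)×3.39
Column 2: 4.69×0 + x×1.03 + 4.8×2.86 + (z_c − 4.69 − 4.8 − x)×3.39
The z_c×3.39 term appears on both sides and cancels. Collect the known terms of each column as K = Σ(ρt)_known − 3.39 × (depth of known layers): K_1 = 103.208 − 3.39×38.8 = −28.324; K_2 = 13.728 − 3.39×(4.69 + 4.8) = −18.4431.
Balance: K_1 = K_2 − x×(3.39 − 1.03), so x = (K_2 − K_1)/(3.39 − 1.03) = 9.8809/2.36 = 4.19 km.

4.19 km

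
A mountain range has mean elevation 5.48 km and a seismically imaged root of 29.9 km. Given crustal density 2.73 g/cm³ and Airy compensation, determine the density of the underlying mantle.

3.23 g/cm³

Airy balance: ρ_c h = (ρ_m − ρ_c) r → ρ_m = ρ_c (1 + h/r).
ρ_m = 2.73 × (1 + 5.48 km/29.9 km) = 3.23 g/cm³.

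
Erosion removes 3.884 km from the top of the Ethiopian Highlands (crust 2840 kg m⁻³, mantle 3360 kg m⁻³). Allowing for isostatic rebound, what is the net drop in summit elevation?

Rebound u = e ρ_c/ρ_m = 3.884 km × 2840/3360 = 3.283 km.
Net surface drop = e − u = 3.884 km − 3.283 km = e (ρ_m − ρ_c)/ρ_m = 0.601 km.

0.601 km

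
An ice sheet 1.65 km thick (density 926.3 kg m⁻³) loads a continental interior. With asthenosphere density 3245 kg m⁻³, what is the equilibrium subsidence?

0.471 km

Equating mass per unit area of the two columns: the ice load ρ_ice t is balanced by mantle displaced below, ρ_m s.
s = t ρ_ice / ρ_m = 1.65 km × 926.3/3245 = 0.471 km.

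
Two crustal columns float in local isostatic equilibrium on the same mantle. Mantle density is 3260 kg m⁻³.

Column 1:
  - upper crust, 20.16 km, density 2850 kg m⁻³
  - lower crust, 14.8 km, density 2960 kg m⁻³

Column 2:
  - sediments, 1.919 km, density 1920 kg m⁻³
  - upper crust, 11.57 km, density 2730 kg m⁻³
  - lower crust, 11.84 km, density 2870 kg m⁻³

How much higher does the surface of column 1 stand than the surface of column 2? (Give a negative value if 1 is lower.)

For any compensation level in the mantle, the mantle terms cancel and isostasy reduces to e = (Σt_1 − Σt_2) − (Σ(ρt)_1 − Σ(ρt)_2) / ρ_m.
Σt_1 = 34.96 km; Σt_2 = 25.329 km; Σ(ρt)_1 = 101264; Σ(ρt)_2 = 69251.38 (in km·kg m⁻³).
e = (34.96 − 25.329) − (101264 − 69251.38) / 3260 = −0.189 km.

−0.189 km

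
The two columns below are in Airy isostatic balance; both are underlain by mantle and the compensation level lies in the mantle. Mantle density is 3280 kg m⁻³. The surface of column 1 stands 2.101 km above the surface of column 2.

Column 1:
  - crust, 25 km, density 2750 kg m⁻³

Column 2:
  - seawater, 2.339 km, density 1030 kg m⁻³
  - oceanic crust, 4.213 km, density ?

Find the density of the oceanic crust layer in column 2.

Take the compensation level at the base of the deeper column (depth z_c below the surface of column 1) and equate Σ ρ_i t_i down to z_c; mantle fills any gap and the z_c terms cancel.
Column 1: 25×2750 + (z_c − 25)×3280
Column 2: 2.101×0 + 2.339×1030 + 4.213×ρ + (z_c − 2.101 − 6.552)×3280
The z_c×3280 term appears on both sides and cancels. Collect the known terms of each column as K = Σ(ρt)_known − 3280 × (depth of known layers): K_1 = 68750 − 3280×25 = −13250; K_2 = 2409.17 − 3280×(2.101 + 6.552) = −25972.67.
Balance: K_1 = K_2 + 4.213×ρ, so ρ = (K_1 − K_2)/4.213 = 12722.7/4.213 = 3020 kg m⁻³.

3020 kg m⁻³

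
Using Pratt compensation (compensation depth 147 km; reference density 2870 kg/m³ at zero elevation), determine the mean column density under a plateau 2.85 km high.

2820 kg/m³

Pratt balance: ρ_ref D = ρ (D + h).
ρ = ρ_ref D/(D + h) = 2870 × 147 km/(147 km + 2.85 km) = 2820 kg/m³.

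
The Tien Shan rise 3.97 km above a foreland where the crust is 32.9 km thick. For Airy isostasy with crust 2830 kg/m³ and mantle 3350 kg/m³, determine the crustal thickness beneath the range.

Root depth r = h ρ_c / (ρ_m − ρ_c) = 3.97 km × 2830 / 520 = 21.61 km.
Total thickness = T + h + r = 32.9 km + 3.97 km + 21.61 km = 58.5 km.

58.5 km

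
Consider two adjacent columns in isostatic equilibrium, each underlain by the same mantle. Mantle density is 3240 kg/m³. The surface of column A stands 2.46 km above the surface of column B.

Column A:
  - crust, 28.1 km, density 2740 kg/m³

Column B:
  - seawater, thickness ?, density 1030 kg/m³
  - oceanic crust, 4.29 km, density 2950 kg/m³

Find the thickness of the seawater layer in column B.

Take the compensation level at the base of the deeper column (depth z_c below the surface of column A) and equate Σ ρ_i t_i down to z_c; mantle fills any gap and the z_c terms cancel.
Column A: 28.1×2740 + (z_c − 28.1)×3240
Column B: 2.46×0 + x×1030 + 4.29×2950 + (z_c − 2.46 − 4.29 − x)×3240
The z_c×3240 term appears on both sides and cancels. Collect the known terms of each column as K = Σ(ρt)_known − 3240 × (depth of known layers): K_A = 76994 − 3240×28.1 = −14050; K_B = 12655.5 − 3240×(2.46 + 4.29) = −9214.5.
Balance: K_A = K_B − x×(3240 − 1030), so x = (K_B − K_A)/(3240 − 1030) = 4835.5/2210 = 2.19 km.

2.19 km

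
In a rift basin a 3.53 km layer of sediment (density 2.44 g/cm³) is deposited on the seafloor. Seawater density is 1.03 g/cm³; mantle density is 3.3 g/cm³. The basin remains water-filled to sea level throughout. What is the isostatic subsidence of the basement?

Submarine loading: the sediment displaces seawater, and the subsidence is in turn flooded, so s (ρ_m − ρ_w) = t (ρ_sed − ρ_w).
s = 3.53 km × (2.44 − 1.03) / (3.3 − 1.03) = 2.19 km.

2.19 km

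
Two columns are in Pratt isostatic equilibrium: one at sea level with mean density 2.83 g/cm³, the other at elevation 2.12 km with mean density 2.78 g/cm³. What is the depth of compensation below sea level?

118 km

ρ_ref D = ρ (D + h) → D (ρ_ref − ρ) = ρ h.
D = ρ h/(ρ_ref − ρ) = 2.78 × 2.12 km/(2.83 − 2.78) = 118 km.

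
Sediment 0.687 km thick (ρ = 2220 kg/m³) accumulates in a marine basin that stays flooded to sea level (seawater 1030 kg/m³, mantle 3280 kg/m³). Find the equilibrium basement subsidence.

Submarine loading: the sediment displaces seawater, and the subsidence is in turn flooded, so s (ρ_m − ρ_w) = t (ρ_sed − ρ_w).
s = 0.687 km × (2220 − 1030) / (3280 − 1030) = 0.363 km.

0.363 km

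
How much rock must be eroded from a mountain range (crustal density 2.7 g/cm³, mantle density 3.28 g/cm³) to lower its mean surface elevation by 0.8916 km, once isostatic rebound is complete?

Net drop Δ = e − u = e − e ρ_c/ρ_m = e (ρ_m − ρ_c)/ρ_m.
e = Δ ρ_m/(ρ_m − ρ_c) = 0.8916 km × 3.28/0.58 = 5.04 km.

5.04 km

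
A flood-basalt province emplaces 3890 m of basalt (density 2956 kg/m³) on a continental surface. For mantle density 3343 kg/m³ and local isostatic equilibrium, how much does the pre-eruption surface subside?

Subaerial loading: s = t ρ_load / ρ_m.
s = 3890 m × 2956/3343 = 3440 m.

3440 m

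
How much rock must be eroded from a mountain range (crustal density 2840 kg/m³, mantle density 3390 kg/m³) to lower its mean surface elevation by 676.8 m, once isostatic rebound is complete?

Net drop Δ = e − u = e − e ρ_c/ρ_m = e (ρ_m − ρ_c)/ρ_m.
e = Δ ρ_m/(ρ_m − ρ_c) = 676.8 m × 3390/550 = 4170 m.

4170 m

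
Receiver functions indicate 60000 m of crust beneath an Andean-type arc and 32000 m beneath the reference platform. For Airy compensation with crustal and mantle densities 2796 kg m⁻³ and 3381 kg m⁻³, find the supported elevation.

Excess crust Δ = 60000 m − 32000 m = 28000 m, split between elevation h and root r with h + r = Δ.
Airy balance ρ_c h = (ρ_m − ρ_c) r gives r = h ρ_c/(ρ_m − ρ_c), so h (1 + ρ_c/(ρ_m − ρ_c)) = Δ, i.e. h = Δ (ρ_m − ρ_c)/ρ_m.
h = 28000 m × 585/3381 = 4840 m.

4840 m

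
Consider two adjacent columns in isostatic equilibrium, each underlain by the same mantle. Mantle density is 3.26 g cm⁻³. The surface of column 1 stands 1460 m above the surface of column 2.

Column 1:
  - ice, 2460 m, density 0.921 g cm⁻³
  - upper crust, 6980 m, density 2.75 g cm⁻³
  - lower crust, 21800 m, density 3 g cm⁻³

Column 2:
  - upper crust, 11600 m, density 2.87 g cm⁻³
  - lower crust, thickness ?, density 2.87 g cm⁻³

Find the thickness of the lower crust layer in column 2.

Take the compensation level at the base of the deeper column (depth z_c below the surface of column 1) and equate Σ ρ_i t_i down to z_c; mantle fills any gap and the z_c terms cancel.
Column 1: 2460×0.921 + 6980×2.75 + 21800×3 + (z_c − 31240)×3.26
Column 2: 1460×0 + 11600×2.87 + x×2.87 + (z_c − 1460 − 11600 − x)×3.26
The z_c×3.26 term appears on both sides and cancels. Collect the known terms of each column as K = Σ(ρt)_known − 3.26 × (depth of known layers): K_1 = 86860.66 − 3.26×31240 = −14981.74; K_2 = 33292 − 3.26×(1460 + 11600) = −9283.6.
Balance: K_1 = K_2 − x×(3.26 − 2.87), so x = (K_2 − K_1)/(3.26 − 2.87) = 5698.14/0.39 = 14600 m.

14600 m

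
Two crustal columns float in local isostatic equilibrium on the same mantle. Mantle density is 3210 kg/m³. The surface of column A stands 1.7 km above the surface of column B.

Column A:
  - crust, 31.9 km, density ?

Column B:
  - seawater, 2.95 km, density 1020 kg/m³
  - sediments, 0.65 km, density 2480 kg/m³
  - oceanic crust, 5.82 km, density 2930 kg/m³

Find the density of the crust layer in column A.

2770 kg/m³

Take the compensation level at the base of the deeper column (depth z_c below the surface of column A) and equate Σ ρ_i t_i down to z_c; mantle fills any gap and the z_c terms cancel.
Column A: 31.9×ρ + (z_c − 31.9)×3210
Column B: 1.7×0 + 2.95×1020 + 0.65×2480 + 5.82×2930 + (z_c − 1.7 − 9.42)×3210
The z_c×3210 term appears on both sides and cancels. Collect the known terms of each column as K = Σ(ρt)_known − 3210 × (depth of known layers): K_A = 0 − 3210×31.9 = −102399; K_B = 21673.6 − 3210×(1.7 + 9.42) = −14021.6.
Balance: K_A + 31.9×ρ = K_B, so ρ = (K_B − K_A)/31.9 = 88377.4/31.9 = 2770 kg/m³.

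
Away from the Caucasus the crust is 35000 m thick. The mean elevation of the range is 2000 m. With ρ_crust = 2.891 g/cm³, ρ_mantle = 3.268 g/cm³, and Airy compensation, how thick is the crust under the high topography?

52300 m

Root depth r = h ρ_c / (ρ_m − ρ_c) = 2000 m × 2.891 / 0.377 = 15340 m.
Total thickness = T + h + r = 35000 m + 2000 m + 15340 m = 52300 m.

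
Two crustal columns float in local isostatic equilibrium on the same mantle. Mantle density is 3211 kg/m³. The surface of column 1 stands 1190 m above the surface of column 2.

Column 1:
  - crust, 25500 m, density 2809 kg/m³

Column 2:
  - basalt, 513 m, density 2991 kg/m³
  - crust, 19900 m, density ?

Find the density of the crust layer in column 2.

2890 kg/m³

Take the compensation level at the base of the deeper column (depth z_c below the surface of column 1) and equate Σ ρ_i t_i down to z_c; mantle fills any gap and the z_c terms cancel.
Column 1: 25500×2809 + (z_c − 25500)×3211
Column 2: 1190×0 + 513×2991 + 19900×ρ + (z_c − 1190 − 20413)×3211
The z_c×3211 term appears on both sides and cancels. Collect the known terms of each column as K = Σ(ρt)_known − 3211 × (depth of known layers): K_1 = 71629500 − 3211×25500 = −10251000; K_2 = 1534383 − 3211×(1190 + 20413) = −67832850.
Balance: K_1 = K_2 + 19900×ρ, so ρ = (K_1 − K_2)/19900 = 57581800/19900 = 2890 kg/m³.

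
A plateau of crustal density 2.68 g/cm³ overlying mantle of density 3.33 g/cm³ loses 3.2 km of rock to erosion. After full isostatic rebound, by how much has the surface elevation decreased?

0.625 km

Rebound u = e ρ_c/ρ_m = 3.2 km × 2.68/3.33 = 2.575 km.
Net surface drop = e − u = 3.2 km − 2.575 km = e (ρ_m − ρ_c)/ρ_m = 0.625 km.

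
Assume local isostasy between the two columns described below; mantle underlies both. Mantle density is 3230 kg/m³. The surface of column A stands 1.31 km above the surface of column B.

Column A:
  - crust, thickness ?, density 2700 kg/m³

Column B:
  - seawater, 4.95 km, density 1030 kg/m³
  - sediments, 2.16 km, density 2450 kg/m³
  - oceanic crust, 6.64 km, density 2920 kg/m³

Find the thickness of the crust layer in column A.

Take the compensation level at the base of the deeper column (depth z_c below the surface of column A) and equate Σ ρ_i t_i down to z_c; mantle fills any gap and the z_c terms cancel.
Column A: x×2700 + (z_c − 0 − x)×3230
Column B: 1.31×0 + 4.95×1030 + 2.16×2450 + 6.64×2920 + (z_c − 1.31 − 13.75)×3230
The z_c×3230 term appears on both sides and cancels. Collect the known terms of each column as K = Σ(ρt)_known − 3230 × (depth of known layers): K_A = 0 − 3230×0 = 0; K_B = 29779.3 − 3230×(1.31 + 13.75) = −18864.5.
Balance: K_A − x×(3230 − 2700) = K_B, so x = (K_A − K_B)/(3230 − 2700) = 18864.5/530 = 35.6 km.

35.6 km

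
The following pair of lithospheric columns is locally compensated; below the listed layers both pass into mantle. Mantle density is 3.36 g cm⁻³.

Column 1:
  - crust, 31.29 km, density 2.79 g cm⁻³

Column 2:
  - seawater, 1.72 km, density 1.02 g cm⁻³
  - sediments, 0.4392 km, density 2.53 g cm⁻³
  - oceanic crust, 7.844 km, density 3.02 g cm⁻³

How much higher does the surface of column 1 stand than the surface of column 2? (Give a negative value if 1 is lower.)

For any compensation level in the mantle, the mantle terms cancel and isostasy reduces to e = (Σt_1 − Σt_2) − (Σ(ρt)_1 − Σ(ρt)_2) / ρ_m.
Σt_1 = 31.29 km; Σt_2 = 10.0032 km; Σ(ρt)_1 = 87.2991; Σ(ρt)_2 = 26.554456 (in km·g cm⁻³).
e = (31.29 − 10.0032) − (87.2991 − 26.554456) / 3.36 = 3.21 km.

3.21 km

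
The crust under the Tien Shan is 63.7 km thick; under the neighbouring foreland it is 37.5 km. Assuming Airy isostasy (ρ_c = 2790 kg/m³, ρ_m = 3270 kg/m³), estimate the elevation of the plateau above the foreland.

3.85 km

Excess crust Δ = 63.7 km − 37.5 km = 26.2 km, split between elevation h and root r with h + r = Δ.
Airy balance ρ_c h = (ρ_m − ρ_c) r gives r = h ρ_c/(ρ_m − ρ_c), so h (1 + ρ_c/(ρ_m − ρ_c)) = Δ, i.e. h = Δ (ρ_m − ρ_c)/ρ_m.
h = 26.2 km × 480/3270 = 3.85 km.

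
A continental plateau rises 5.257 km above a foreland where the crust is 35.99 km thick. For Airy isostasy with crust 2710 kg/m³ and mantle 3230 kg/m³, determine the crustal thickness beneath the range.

68.6 km

Root depth r = h ρ_c / (ρ_m − ρ_c) = 5.257 km × 2710 / 520 = 27.4 km.
Total thickness = T + h + r = 35.99 km + 5.257 km + 27.4 km = 68.6 km.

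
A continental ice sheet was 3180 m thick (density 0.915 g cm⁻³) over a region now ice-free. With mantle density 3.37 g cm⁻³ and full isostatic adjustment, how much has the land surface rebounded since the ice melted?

Removing the load lets mantle flow back in; uplift u satisfies ρ_ice t = ρ_m u.
u = t ρ_ice/ρ_m = 3180 m × 0.915/3.37 = 863 m.

863 m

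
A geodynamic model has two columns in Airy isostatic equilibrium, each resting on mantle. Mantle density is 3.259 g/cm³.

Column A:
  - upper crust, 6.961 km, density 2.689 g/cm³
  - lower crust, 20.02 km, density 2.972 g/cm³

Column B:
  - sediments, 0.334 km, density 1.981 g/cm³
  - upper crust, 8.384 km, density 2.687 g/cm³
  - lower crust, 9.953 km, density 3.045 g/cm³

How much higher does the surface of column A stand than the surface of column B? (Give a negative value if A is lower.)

0.724 km

For any compensation level in the mantle, the mantle terms cancel and isostasy reduces to e = (Σt_A − Σt_B) − (Σ(ρt)_A − Σ(ρt)_B) / ρ_m.
Σt_A = 26.981 km; Σt_B = 18.671 km; Σ(ρt)_A = 78.217569; Σ(ρt)_B = 53.496347 (in km·g/cm³).
e = (26.981 − 18.671) − (78.217569 − 53.496347) / 3.259 = 0.724 km.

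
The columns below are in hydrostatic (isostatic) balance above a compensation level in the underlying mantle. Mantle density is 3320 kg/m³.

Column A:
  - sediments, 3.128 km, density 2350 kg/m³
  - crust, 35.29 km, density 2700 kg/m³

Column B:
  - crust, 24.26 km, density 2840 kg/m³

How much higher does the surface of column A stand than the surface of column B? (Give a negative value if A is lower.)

For any compensation level in the mantle, the mantle terms cancel and isostasy reduces to e = (Σt_A − Σt_B) − (Σ(ρt)_A − Σ(ρt)_B) / ρ_m.
Σt_A = 38.418 km; Σt_B = 24.26 km; Σ(ρt)_A = 102633.8; Σ(ρt)_B = 68898.4 (in km·kg/m³).
e = (38.418 − 24.26) − (102633.8 − 68898.4) / 3320 = 4 km.

4 km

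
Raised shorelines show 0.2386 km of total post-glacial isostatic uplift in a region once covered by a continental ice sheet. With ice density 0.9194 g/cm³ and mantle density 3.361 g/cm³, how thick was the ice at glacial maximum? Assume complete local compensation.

u = t ρ_ice/ρ_m → t = u ρ_m/ρ_ice = 0.2386 km × 3.361/0.9194 = 0.872 km.

0.872 km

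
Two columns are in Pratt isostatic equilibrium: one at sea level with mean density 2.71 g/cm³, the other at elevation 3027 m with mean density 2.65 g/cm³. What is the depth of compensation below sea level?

ρ_ref D = ρ (D + h) → D (ρ_ref − ρ) = ρ h.
D = ρ h/(ρ_ref − ρ) = 2.65 × 3027 m/(2.71 − 2.65) = 134000 m.

134000 m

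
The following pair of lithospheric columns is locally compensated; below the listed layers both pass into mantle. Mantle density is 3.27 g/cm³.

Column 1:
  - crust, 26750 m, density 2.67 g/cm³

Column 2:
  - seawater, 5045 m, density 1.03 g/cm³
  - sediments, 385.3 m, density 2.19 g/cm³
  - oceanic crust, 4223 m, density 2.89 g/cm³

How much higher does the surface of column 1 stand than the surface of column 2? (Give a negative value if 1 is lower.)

For any compensation level in the mantle, the mantle terms cancel and isostasy reduces to e = (Σt_1 − Σt_2) − (Σ(ρt)_1 − Σ(ρt)_2) / ρ_m.
Σt_1 = 26750 m; Σt_2 = 9653.3 m; Σ(ρt)_1 = 71422.5; Σ(ρt)_2 = 18244.627 (in m·g/cm³).
e = (26750 − 9653.3) − (71422.5 − 18244.627) / 3.27 = 834 m.

834 m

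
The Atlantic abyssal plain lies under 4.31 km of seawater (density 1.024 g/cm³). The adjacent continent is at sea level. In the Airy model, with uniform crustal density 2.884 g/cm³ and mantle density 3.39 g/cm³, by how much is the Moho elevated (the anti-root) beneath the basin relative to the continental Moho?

In Airy isostatic equilibrium: replacing crust with seawater at the top is compensated by replacing crust with mantle at the base: d (ρ_c − ρ_w) = a (ρ_m − ρ_c).
a = d (ρ_c − ρ_w)/(ρ_m − ρ_c) = 4.31 km × 1.86/0.506 = 15.8 km.

15.8 km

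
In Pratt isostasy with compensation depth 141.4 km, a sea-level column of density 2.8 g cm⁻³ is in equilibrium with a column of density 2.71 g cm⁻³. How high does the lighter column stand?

4.7 km

ρ_ref D = ρ (D + h) → h = D (ρ_ref − ρ)/ρ.
h = 141.4 km × (2.8 − 2.71)/2.71 = 4.7 km.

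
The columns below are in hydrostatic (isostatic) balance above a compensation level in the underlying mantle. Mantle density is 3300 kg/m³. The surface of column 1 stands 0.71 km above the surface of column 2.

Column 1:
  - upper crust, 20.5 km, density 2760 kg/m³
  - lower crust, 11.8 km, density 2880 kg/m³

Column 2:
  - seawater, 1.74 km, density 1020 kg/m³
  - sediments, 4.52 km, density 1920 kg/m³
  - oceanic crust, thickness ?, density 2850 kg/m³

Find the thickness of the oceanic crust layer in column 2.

Take the compensation level at the base of the deeper column (depth z_c below the surface of column 1) and equate Σ ρ_i t_i down to z_c; mantle fills any gap and the z_c terms cancel.
Column 1: 20.5×2760 + 11.8×2880 + (z_c − 32.3)×3300
Column 2: 0.71×0 + 1.74×1020 + 4.52×1920 + x×2850 + (z_c − 0.71 − 6.26 − x)×3300
The z_c×3300 term appears on both sides and cancels. Collect the known terms of each column as K = Σ(ρt)_known − 3300 × (depth of known layers): K_1 = 90564 − 3300×32.3 = −16026; K_2 = 10453.2 − 3300×(0.71 + 6.26) = −12547.8.
Balance: K_1 = K_2 − x×(3300 − 2850), so x = (K_2 − K_1)/(3300 − 2850) = 3478.2/450 = 7.73 km.

7.73 km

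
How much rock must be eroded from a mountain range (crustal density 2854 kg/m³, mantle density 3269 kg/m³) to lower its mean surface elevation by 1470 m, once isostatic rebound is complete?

Net drop Δ = e − u = e − e ρ_c/ρ_m = e (ρ_m − ρ_c)/ρ_m.
e = Δ ρ_m/(ρ_m − ρ_c) = 1470 m × 3269/415 = 11600 m.

11600 m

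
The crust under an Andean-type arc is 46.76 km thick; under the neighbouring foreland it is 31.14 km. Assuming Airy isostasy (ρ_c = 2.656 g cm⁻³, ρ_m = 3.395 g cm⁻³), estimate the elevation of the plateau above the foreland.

3.4 km

Excess crust Δ = 46.76 km − 31.14 km = 15.62 km, split between elevation h and root r with h + r = Δ.
Airy balance ρ_c h = (ρ_m − ρ_c) r gives r = h ρ_c/(ρ_m − ρ_c), so h (1 + ρ_c/(ρ_m − ρ_c)) = Δ, i.e. h = Δ (ρ_m − ρ_c)/ρ_m.
h = 15.62 km × 0.739/3.395 = 3.4 km.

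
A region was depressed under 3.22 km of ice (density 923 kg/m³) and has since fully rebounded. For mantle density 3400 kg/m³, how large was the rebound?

0.874 km

Removing the load lets mantle flow back in; uplift u satisfies ρ_ice t = ρ_m u.
u = t ρ_ice/ρ_m = 3.22 km × 923/3400 = 0.874 km.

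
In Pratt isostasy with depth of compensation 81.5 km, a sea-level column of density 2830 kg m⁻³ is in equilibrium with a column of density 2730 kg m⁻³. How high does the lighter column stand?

ρ_ref D = ρ (D + h) → h = D (ρ_ref − ρ)/ρ.
h = 81.5 km × (2830 − 2730)/2730 = 2.99 km.

2.99 km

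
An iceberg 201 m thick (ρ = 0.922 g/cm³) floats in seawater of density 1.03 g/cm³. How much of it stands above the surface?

21.1 m

Floating equilibrium: submerged depth d = t ρ_obj/ρ_fluid = 201 m × 0.922/1.03 = 179.9 m.
Freeboard = t − d = 201 m − 179.9 m = 21.1 m.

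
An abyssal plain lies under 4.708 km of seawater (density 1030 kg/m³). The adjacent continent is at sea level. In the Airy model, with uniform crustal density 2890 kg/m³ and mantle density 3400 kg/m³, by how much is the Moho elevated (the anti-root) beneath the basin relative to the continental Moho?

17.2 km

In Airy isostatic equilibrium: replacing crust with seawater at the top is compensated by replacing crust with mantle at the base: d (ρ_c − ρ_w) = a (ρ_m − ρ_c).
a = d (ρ_c − ρ_w)/(ρ_m − ρ_c) = 4.708 km × 1860/510 = 17.2 km.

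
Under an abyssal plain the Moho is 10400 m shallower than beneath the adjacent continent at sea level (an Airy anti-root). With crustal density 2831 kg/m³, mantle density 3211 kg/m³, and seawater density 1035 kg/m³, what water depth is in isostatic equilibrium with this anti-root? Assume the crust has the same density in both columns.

2200 m

Replacing a thickness d of crust by seawater at the top must be balanced by replacing crust with mantle at the base: d (ρ_c − ρ_w) = a (ρ_m − ρ_c).
d = a (ρ_m − ρ_c)/(ρ_c − ρ_w) = 10400 m × 380/1796 = 2200 m.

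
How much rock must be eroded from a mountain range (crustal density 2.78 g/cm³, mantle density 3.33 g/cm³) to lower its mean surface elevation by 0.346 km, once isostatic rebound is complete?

2.09 km

Net drop Δ = e − u = e − e ρ_c/ρ_m = e (ρ_m − ρ_c)/ρ_m.
e = Δ ρ_m/(ρ_m − ρ_c) = 0.346 km × 3.33/0.55 = 2.09 km.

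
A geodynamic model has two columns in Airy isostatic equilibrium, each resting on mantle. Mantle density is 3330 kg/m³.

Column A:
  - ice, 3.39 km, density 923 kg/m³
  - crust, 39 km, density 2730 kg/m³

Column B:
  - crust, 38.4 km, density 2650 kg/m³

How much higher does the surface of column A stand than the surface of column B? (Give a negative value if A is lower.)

1.64 km

For any compensation level in the mantle, the mantle terms cancel and isostasy reduces to e = (Σt_A − Σt_B) − (Σ(ρt)_A − Σ(ρt)_B) / ρ_m.
Σt_A = 42.39 km; Σt_B = 38.4 km; Σ(ρt)_A = 109598.97; Σ(ρt)_B = 101760 (in km·kg/m³).
e = (42.39 − 38.4) − (109598.97 − 101760) / 3330 = 1.64 km.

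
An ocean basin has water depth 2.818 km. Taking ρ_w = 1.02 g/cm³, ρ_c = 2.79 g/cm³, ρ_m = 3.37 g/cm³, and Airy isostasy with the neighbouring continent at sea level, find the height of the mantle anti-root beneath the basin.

8.6 km

Equating mass per unit area of the two columns: replacing crust with seawater at the top is compensated by replacing crust with mantle at the base: d (ρ_c − ρ_w) = a (ρ_m − ρ_c).
a = d (ρ_c − ρ_w)/(ρ_m − ρ_c) = 2.818 km × 1.77/0.58 = 8.6 km.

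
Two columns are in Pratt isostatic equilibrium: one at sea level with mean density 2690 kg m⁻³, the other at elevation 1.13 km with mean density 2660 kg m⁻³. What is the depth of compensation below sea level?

ρ_ref D = ρ (D + h) → D (ρ_ref − ρ) = ρ h.
D = ρ h/(ρ_ref − ρ) = 2660 × 1.13 km/(2690 − 2660) = 100 km.

100 km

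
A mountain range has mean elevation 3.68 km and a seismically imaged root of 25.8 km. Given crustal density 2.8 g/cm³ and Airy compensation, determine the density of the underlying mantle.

Airy balance: ρ_c h = (ρ_m − ρ_c) r → ρ_m = ρ_c (1 + h/r).
ρ_m = 2.8 × (1 + 3.68 km/25.8 km) = 3.2 g/cm³.

3.2 g/cm³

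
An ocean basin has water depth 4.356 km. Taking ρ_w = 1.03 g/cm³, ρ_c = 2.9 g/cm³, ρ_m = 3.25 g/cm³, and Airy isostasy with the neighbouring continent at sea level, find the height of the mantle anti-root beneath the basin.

23.3 km

In Airy isostatic equilibrium: replacing crust with seawater at the top is compensated by replacing crust with mantle at the base: d (ρ_c − ρ_w) = a (ρ_m − ρ_c).
a = d (ρ_c − ρ_w)/(ρ_m − ρ_c) = 4.356 km × 1.87/0.35 = 23.3 km.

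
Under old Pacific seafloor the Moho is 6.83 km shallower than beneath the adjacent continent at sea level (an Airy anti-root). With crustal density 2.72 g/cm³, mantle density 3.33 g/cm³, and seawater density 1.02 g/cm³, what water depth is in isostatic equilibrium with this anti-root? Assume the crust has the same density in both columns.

2.45 km

Replacing a thickness d of crust by seawater at the top must be balanced by replacing crust with mantle at the base: d (ρ_c − ρ_w) = a (ρ_m − ρ_c).
d = a (ρ_m − ρ_c)/(ρ_c − ρ_w) = 6.83 km × 0.61/1.7 = 2.45 km.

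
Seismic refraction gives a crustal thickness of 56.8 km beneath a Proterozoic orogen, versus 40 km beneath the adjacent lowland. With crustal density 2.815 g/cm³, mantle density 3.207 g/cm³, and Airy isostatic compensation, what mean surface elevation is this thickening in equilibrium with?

2.05 km

Excess crust Δ = 56.8 km − 40 km = 16.8 km, split between elevation h and root r with h + r = Δ.
Airy balance ρ_c h = (ρ_m − ρ_c) r gives r = h ρ_c/(ρ_m − ρ_c), so h (1 + ρ_c/(ρ_m − ρ_c)) = Δ, i.e. h = Δ (ρ_m − ρ_c)/ρ_m.
h = 16.8 km × 0.392/3.207 = 2.05 km.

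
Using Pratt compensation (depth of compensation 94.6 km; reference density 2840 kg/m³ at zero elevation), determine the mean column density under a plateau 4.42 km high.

2710 kg/m³

Pratt balance: ρ_ref D = ρ (D + h).
ρ = ρ_ref D/(D + h) = 2840 × 94.6 km/(94.6 km + 4.42 km) = 2710 kg/m³.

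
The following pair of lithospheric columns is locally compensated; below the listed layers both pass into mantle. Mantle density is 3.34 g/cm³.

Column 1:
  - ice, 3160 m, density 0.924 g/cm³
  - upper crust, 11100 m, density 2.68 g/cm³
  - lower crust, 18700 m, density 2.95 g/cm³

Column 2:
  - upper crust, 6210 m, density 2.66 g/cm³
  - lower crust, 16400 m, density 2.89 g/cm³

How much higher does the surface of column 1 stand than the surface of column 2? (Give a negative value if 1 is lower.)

For any compensation level in the mantle, the mantle terms cancel and isostasy reduces to e = (Σt_1 − Σt_2) − (Σ(ρt)_1 − Σ(ρt)_2) / ρ_m.
Σt_1 = 32960 m; Σt_2 = 22610 m; Σ(ρt)_1 = 87832.84; Σ(ρt)_2 = 63914.6 (in m·g/cm³).
e = (32960 − 22610) − (87832.84 − 63914.6) / 3.34 = 3190 m.

3190 m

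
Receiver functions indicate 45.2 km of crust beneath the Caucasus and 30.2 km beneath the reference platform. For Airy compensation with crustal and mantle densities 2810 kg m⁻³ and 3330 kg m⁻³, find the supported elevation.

Excess crust Δ = 45.2 km − 30.2 km = 15 km, split between elevation h and root r with h + r = Δ.
Airy balance ρ_c h = (ρ_m − ρ_c) r gives r = h ρ_c/(ρ_m − ρ_c), so h (1 + ρ_c/(ρ_m − ρ_c)) = Δ, i.e. h = Δ (ρ_m − ρ_c)/ρ_m.
h = 15 km × 520/3330 = 2.34 km.

2.34 km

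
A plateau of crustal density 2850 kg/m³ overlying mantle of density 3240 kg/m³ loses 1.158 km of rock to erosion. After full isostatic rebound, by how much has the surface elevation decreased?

0.139 km

Rebound u = e ρ_c/ρ_m = 1.158 km × 2850/3240 = 1.019 km.
Net surface drop = e − u = 1.158 km − 1.019 km = e (ρ_m − ρ_c)/ρ_m = 0.139 km.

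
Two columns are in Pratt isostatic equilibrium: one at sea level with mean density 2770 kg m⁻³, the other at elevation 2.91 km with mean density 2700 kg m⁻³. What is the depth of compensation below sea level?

ρ_ref D = ρ (D + h) → D (ρ_ref − ρ) = ρ h.
D = ρ h/(ρ_ref − ρ) = 2700 × 2.91 km/(2770 − 2700) = 112 km.

112 km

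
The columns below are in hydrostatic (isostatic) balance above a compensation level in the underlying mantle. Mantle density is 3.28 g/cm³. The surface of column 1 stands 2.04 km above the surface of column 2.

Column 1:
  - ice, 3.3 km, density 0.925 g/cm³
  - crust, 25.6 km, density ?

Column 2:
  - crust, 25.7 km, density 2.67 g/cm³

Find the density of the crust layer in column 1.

2.71 g/cm³

Take the compensation level at the base of the deeper column (depth z_c below the surface of column 1) and equate Σ ρ_i t_i down to z_c; mantle fills any gap and the z_c terms cancel.
Column 1: 3.3×0.925 + 25.6×ρ + (z_c − 28.9)×3.28
Column 2: 2.04×0 + 25.7×2.67 + (z_c − 2.04 − 25.7)×3.28
The z_c×3.28 term appears on both sides and cancels. Collect the known terms of each column as K = Σ(ρt)_known − 3.28 × (depth of known layers): K_1 = 3.0525 − 3.28×28.9 = −91.7395; K_2 = 68.619 − 3.28×(2.04 + 25.7) = −22.3682.
Balance: K_1 + 25.6×ρ = K_2, so ρ = (K_2 − K_1)/25.6 = 69.3713/25.6 = 2.71 g/cm³.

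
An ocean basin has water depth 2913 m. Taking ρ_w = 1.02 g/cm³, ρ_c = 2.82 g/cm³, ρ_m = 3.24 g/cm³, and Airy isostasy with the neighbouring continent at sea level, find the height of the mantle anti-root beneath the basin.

12500 m

Equating mass per unit area of the two columns: replacing crust with seawater at the top is compensated by replacing crust with mantle at the base: d (ρ_c − ρ_w) = a (ρ_m − ρ_c).
a = d (ρ_c − ρ_w)/(ρ_m − ρ_c) = 2913 m × 1.8/0.42 = 12500 m.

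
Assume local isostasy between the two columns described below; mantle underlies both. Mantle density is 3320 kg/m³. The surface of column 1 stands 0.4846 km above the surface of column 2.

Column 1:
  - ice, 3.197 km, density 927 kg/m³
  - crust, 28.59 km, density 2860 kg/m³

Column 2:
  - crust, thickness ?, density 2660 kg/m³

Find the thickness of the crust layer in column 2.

29.1 km

Take the compensation level at the base of the deeper column (depth z_c below the surface of column 1) and equate Σ ρ_i t_i down to z_c; mantle fills any gap and the z_c terms cancel.
Column 1: 3.197×927 + 28.59×2860 + (z_c − 31.787)×3320
Column 2: 0.4846×0 + x×2660 + (z_c − 0.4846 − 0 − x)×3320
The z_c×3320 term appears on both sides and cancels. Collect the known terms of each column as K = Σ(ρt)_known − 3320 × (depth of known layers): K_1 = 84731.019 − 3320×31.787 = −20801.821; K_2 = 0 − 3320×(0.4846 + 0) = −1608.872.
Balance: K_1 = K_2 − x×(3320 − 2660), so x = (K_2 − K_1)/(3320 − 2660) = 19192.9/660 = 29.1 km.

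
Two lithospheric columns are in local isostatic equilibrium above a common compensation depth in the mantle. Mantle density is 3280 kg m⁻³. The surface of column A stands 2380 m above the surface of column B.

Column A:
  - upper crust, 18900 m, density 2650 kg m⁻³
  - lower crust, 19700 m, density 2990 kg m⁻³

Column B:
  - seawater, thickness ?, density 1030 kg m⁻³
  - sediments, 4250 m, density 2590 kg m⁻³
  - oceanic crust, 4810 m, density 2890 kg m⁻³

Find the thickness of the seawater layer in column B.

Take the compensation level at the base of the deeper column (depth z_c below the surface of column A) and equate Σ ρ_i t_i down to z_c; mantle fills any gap and the z_c terms cancel.
Column A: 18900×2650 + 19700×2990 + (z_c − 38600)×3280
Column B: 2380×0 + x×1030 + 4250×2590 + 4810×2890 + (z_c − 2380 − 9060 − x)×3280
The z_c×3280 term appears on both sides and cancels. Collect the known terms of each column as K = Σ(ρt)_known − 3280 × (depth of known layers): K_A = 108988000 − 3280×38600 = −17620000; K_B = 24908400 − 3280×(2380 + 9060) = −12614800.
Balance: K_A = K_B − x×(3280 − 1030), so x = (K_B − K_A)/(3280 − 1030) = 5005200/2250 = 2220 m.

2220 m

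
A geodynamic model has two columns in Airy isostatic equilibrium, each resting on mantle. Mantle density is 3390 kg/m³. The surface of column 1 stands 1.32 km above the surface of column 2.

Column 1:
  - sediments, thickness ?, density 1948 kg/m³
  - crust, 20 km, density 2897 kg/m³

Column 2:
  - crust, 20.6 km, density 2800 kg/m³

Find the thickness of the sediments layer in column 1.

4.69 km

Take the compensation level at the base of the deeper column (depth z_c below the surface of column 1) and equate Σ ρ_i t_i down to z_c; mantle fills any gap and the z_c terms cancel.
Column 1: x×1948 + 20×2897 + (z_c − 20 − x)×3390
Column 2: 1.32×0 + 20.6×2800 + (z_c − 1.32 − 20.6)×3390
The z_c×3390 term appears on both sides and cancels. Collect the known terms of each column as K = Σ(ρt)_known − 3390 × (depth of known layers): K_1 = 57940 − 3390×20 = −9860; K_2 = 57680 − 3390×(1.32 + 20.6) = −16628.8.
Balance: K_1 − x×(3390 − 1948) = K_2, so x = (K_1 − K_2)/(3390 − 1948) = 6768.8/1442 = 4.69 km.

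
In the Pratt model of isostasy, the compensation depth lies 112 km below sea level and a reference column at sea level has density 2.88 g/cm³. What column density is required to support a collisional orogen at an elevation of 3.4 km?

2.8 g/cm³

Pratt balance: ρ_ref D = ρ (D + h).
ρ = ρ_ref D/(D + h) = 2.88 × 112 km/(112 km + 3.4 km) = 2.8 g/cm³.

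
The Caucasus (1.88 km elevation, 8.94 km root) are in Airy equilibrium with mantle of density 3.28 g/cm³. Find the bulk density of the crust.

2.71 g/cm³

ρ_c h = (ρ_m − ρ_c) r → ρ_c (h + r) = ρ_m r → ρ_c = ρ_m r / (h + r).
ρ_c = 3.28 × 8.94 km / (1.88 km + 8.94 km) = 2.71 g/cm³.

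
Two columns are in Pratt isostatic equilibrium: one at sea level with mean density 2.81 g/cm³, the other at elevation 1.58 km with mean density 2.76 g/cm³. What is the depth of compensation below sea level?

ρ_ref D = ρ (D + h) → D (ρ_ref − ρ) = ρ h.
D = ρ h/(ρ_ref − ρ) = 2.76 × 1.58 km/(2.81 − 2.76) = 87.2 km.

87.2 km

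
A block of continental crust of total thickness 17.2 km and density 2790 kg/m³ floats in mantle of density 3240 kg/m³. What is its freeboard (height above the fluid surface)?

2.39 km

Floating equilibrium: submerged depth d = t ρ_obj/ρ_fluid = 17.2 km × 2790/3240 = 14.81 km.
Freeboard = t − d = 17.2 km − 14.81 km = 2.39 km.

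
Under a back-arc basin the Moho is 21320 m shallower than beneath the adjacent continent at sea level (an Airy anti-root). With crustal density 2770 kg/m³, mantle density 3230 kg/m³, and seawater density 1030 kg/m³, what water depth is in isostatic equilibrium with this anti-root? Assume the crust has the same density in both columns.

Replacing a thickness d of crust by seawater at the top must be balanced by replacing crust with mantle at the base: d (ρ_c − ρ_w) = a (ρ_m − ρ_c).
d = a (ρ_m − ρ_c)/(ρ_c − ρ_w) = 21320 m × 460/1740 = 5640 m.

5640 m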